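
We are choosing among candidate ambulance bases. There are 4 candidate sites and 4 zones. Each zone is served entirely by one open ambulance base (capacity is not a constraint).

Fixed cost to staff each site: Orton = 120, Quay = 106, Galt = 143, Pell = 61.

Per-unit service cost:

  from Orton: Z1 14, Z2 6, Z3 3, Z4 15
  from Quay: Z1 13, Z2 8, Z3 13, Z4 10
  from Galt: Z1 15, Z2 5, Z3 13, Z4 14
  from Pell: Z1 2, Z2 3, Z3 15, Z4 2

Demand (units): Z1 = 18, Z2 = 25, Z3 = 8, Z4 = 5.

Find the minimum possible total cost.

Minimum total cost: 302

For any fixed open set, each zone goes to its cheapest open site; total = fixed + service.
{Pell}: Z1→Pell 2·18=36, Z2→Pell 3·25=75, Z3→Pell 15·8=120, Z4→Pell 2·5=10. Service 241; fixed 61; total 302.
{Orton, Pell}: service 145 + fixed 181 = 326
{Quay, Pell}: service 225 + fixed 167 = 392
{Orton, Quay, Galt, Pell}: Z1→Pell 2·18=36, Z2→Pell 3·25=75, Z3→Orton 3·8=24, Z4→Pell 2·5=10. Service 145; fixed 430; total 575.
No other subset beats 302.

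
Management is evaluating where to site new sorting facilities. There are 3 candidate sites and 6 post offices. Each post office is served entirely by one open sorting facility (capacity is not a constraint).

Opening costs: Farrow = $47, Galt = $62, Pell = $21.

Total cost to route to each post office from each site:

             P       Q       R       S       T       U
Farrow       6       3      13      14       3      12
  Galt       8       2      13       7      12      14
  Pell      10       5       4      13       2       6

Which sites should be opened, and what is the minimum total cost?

Open Pell only; minimum total cost 61.

For any fixed open set, each post office goes to its cheapest open site; total = fixed + service.
{Pell}: P→Pell 10, Q→Pell 5, R→Pell 4, S→Pell 13, T→Pell 2, U→Pell 6. Service 40; fixed 21; total 61.
{Farrow}: P→Farrow 6, Q→Farrow 3, R→Farrow 13, S→Farrow 14, T→Farrow 3, U→Farrow 12. Service 51; fixed 47; total 98.
{Farrow, Pell}: P→Farrow 6, Q→Farrow 3, R→Pell 4, S→Pell 13, T→Pell 2, U→Pell 6. Service 34; fixed 68; total 102.
{Farrow, Galt, Pell}: P→Farrow 6, Q→Galt 2, R→Pell 4, S→Galt 7, T→Pell 2, U→Pell 6. Service 27; fixed 130; total 157.
No other subset beats 61.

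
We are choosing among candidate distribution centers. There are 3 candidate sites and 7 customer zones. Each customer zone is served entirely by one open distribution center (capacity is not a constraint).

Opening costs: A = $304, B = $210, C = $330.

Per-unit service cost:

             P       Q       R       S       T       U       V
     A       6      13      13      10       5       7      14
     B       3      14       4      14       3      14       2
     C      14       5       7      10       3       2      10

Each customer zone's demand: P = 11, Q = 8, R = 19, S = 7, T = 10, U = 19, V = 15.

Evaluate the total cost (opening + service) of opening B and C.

Each customer zone is assigned to its cheapest site among the open ones.
{B, C}: P→B 3·11=33, Q→C 5·8=40, R→B 4·19=76, S→C 10·7=70, T→B 3·10=30, U→C 2·19=38, V→B 2·15=30. Service 317; fixed 540; total 857.

Total cost: 857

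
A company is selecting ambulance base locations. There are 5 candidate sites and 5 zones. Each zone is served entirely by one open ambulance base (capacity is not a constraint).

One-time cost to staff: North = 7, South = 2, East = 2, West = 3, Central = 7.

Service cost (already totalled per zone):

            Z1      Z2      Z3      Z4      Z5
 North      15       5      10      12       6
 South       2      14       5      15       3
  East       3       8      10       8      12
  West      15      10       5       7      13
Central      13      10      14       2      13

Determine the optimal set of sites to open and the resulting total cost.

For any fixed open set, each zone goes to its cheapest open site; total = fixed + service.
{South, East}: Z1→South 2, Z2→East 8, Z3→South 5, Z4→East 8, Z5→South 3. Service 26; fixed 4; total 30.
{South, East, Central}: Z1→South 2, Z2→East 8, Z3→South 5, Z4→Central 2, Z5→South 3. Service 20; fixed 11; total 31.
{South, Central}: service 22 + fixed 9 = 31
{North, South, East, West, Central}: service 17 + fixed 21 = 38
No other subset beats 30.

Open South and East; minimum total cost 30.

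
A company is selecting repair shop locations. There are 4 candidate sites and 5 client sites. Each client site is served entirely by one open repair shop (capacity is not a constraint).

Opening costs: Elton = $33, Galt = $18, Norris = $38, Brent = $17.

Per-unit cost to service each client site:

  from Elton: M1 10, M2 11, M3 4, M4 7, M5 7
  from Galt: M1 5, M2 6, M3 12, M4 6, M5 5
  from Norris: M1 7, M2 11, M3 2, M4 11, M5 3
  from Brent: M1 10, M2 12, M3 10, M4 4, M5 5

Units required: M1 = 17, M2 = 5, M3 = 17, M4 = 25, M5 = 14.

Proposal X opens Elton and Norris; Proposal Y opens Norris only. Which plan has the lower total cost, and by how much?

Proposal X: {Elton, Norris}: M1→Norris 7·17=119, M2→Elton 11·5=55, M3→Norris 2·17=34, M4→Elton 7·25=175, M5→Norris 3·14=42. Service 425; fixed 71; total 496.
Proposal Y: {Norris}: M1→Norris 7·17=119, M2→Norris 11·5=55, M3→Norris 2·17=34, M4→Norris 11·25=275, M5→Norris 3·14=42. Service 525; fixed 38; total 563.
Difference: |496 − 563| = 67.

Proposal X is cheaper by 67.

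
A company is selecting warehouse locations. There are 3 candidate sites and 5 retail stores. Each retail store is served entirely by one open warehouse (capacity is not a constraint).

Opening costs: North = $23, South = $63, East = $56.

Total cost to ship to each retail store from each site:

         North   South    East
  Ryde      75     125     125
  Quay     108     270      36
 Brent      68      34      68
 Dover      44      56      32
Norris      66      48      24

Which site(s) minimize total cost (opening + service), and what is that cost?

Open North and East; minimum total cost 314.

For any fixed open set, each retail store goes to its cheapest open site; total = fixed + service.
{North, East}: Ryde→North 75, Quay→East 36, Brent→North 68, Dover→East 32, Norris→East 24. Service 235; fixed 79; total 314.
{East}: service 285 + fixed 56 = 341
{North, South, East}: Ryde→North 75, Quay→East 36, Brent→South 34, Dover→East 32, Norris→East 24. Service 201; fixed 142; total 343.
{North}: service 361 + fixed 23 = 384
No other subset beats 314.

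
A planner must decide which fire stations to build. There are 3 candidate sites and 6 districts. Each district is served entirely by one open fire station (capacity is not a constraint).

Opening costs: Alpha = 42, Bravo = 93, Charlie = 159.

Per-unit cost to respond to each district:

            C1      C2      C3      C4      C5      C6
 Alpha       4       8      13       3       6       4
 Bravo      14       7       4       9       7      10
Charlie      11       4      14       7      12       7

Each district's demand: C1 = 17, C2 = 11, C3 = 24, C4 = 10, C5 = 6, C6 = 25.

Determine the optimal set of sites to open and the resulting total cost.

Open Alpha and Bravo; minimum total cost 542.

For any fixed open set, each district goes to its cheapest open site; total = fixed + service.
{Alpha, Bravo}: C1→Alpha 4·17=68, C2→Bravo 7·11=77, C3→Bravo 4·24=96, C4→Alpha 3·10=30, C5→Alpha 6·6=36, C6→Alpha 4·25=100. Service 407; fixed 135; total 542.
{Alpha, Bravo, Charlie}: service 374 + fixed 294 = 668
{Alpha}: service 634 + fixed 42 = 676
(All 7 nonempty subsets were checked; Alpha and Bravo is lowest.)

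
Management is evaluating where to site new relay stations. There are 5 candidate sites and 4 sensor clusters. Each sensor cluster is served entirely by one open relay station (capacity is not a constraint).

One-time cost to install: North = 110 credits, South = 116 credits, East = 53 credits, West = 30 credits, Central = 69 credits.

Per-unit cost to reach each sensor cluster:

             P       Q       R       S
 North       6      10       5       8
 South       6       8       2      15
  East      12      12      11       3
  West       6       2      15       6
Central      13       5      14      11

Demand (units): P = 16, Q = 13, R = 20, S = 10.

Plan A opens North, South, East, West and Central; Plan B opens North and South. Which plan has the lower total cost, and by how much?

Plan A: {North, South, East, West, Central}: P→North 6·16=96, Q→West 2·13=26, R→South 2·20=40, S→East 3·10=30. Service 192; fixed 378; total 570.
Plan B: {North, South}: P→North 6·16=96, Q→South 8·13=104, R→South 2·20=40, S→North 8·10=80. Service 320; fixed 226; total 546.
Difference: |570 − 546| = 24.

Plan B is cheaper by 24.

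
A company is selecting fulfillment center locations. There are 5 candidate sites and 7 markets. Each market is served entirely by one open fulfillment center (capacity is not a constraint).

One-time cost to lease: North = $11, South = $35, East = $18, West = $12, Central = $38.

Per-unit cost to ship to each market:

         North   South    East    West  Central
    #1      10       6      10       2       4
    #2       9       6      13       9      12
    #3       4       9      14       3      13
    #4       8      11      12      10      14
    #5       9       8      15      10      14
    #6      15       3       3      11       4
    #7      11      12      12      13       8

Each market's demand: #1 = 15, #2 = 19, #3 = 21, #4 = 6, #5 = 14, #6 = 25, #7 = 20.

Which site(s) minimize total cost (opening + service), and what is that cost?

Open North, South, West and Central; minimum total cost 698.

For any fixed open set, each market goes to its cheapest open site; total = fixed + service.
{North, South, West, Central}: #1→West 2·15=30, #2→South 6·19=114, #3→West 3·21=63, #4→North 8·6=48, #5→South 8·14=112, #6→South 3·25=75, #7→Central 8·20=160. Service 602; fixed 96; total 698.
{South, West, Central}: #1→West 2·15=30, #2→South 6·19=114, #3→West 3·21=63, #4→West 10·6=60, #5→South 8·14=112, #6→South 3·25=75, #7→Central 8·20=160. Service 614; fixed 85; total 699.
{North, South, East, West, Central}: #1→West 2·15=30, #2→South 6·19=114, #3→West 3·21=63, #4→North 8·6=48, #5→South 8·14=112, #6→South 3·25=75, #7→Central 8·20=160. Service 602; fixed 114; total 716.
{North}: #1→North 10·15=150, #2→North 9·19=171, #3→North 4·21=84, #4→North 8·6=48, #5→North 9·14=126, #6→North 15·25=375, #7→North 11·20=220. Service 1174; fixed 11; total 1185.
No other subset beats 698.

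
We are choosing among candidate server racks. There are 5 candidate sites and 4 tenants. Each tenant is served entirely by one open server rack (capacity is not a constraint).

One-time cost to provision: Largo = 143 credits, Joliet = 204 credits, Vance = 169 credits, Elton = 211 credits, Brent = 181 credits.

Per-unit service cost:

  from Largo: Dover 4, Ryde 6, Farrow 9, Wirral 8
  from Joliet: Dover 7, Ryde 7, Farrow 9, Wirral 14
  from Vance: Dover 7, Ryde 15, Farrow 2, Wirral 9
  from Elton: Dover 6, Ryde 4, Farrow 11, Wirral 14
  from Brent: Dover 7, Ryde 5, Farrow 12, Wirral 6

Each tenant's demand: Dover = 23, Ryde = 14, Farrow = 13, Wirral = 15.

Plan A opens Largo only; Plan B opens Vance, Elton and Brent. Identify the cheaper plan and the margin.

Plan A: {Largo}: Dover→Largo 4·23=92, Ryde→Largo 6·14=84, Farrow→Largo 9·13=117, Wirral→Largo 8·15=120. Service 413; fixed 143; total 556.
Plan B: {Vance, Elton, Brent}: Dover→Elton 6·23=138, Ryde→Elton 4·14=56, Farrow→Vance 2·13=26, Wirral→Brent 6·15=90. Service 310; fixed 561; total 871.
Difference: |556 − 871| = 315.

Plan A is cheaper by 315.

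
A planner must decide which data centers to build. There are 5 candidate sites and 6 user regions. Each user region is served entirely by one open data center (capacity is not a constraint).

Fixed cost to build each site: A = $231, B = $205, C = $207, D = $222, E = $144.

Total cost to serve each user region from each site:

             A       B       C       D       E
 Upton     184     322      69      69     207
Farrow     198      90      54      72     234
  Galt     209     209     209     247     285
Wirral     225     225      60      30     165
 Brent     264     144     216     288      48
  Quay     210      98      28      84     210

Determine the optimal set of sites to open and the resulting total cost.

Open C and E; minimum total cost 819.

For any fixed open set, each user region goes to its cheapest open site; total = fixed + service.
{C, E}: Upton→C 69, Farrow→C 54, Galt→C 209, Wirral→C 60, Brent→E 48, Quay→C 28. Service 468; fixed 351; total 819.
{C}: Upton→C 69, Farrow→C 54, Galt→C 209, Wirral→C 60, Brent→C 216, Quay→C 28. Service 636; fixed 207; total 843.
{D, E}: Upton→D 69, Farrow→D 72, Galt→D 247, Wirral→D 30, Brent→E 48, Quay→D 84. Service 550; fixed 366; total 916.
{A, B, C, D, E}: service 438 + fixed 1009 = 1447
No other subset beats 819.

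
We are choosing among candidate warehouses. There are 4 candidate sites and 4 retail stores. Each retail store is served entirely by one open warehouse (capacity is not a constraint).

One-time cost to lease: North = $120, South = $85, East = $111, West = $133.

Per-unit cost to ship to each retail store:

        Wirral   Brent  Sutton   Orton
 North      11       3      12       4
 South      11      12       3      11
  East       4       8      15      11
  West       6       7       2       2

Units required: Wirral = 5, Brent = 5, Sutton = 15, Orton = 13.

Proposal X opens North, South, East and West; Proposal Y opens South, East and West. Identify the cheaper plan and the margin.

Proposal X: {North, South, East, West}: Wirral→East 4·5=20, Brent→North 3·5=15, Sutton→West 2·15=30, Orton→West 2·13=26. Service 91; fixed 449; total 540.
Proposal Y: {South, East, West}: Wirral→East 4·5=20, Brent→West 7·5=35, Sutton→West 2·15=30, Orton→West 2·13=26. Service 111; fixed 329; total 440.
Difference: |540 − 440| = 100.

Proposal Y is cheaper by 100.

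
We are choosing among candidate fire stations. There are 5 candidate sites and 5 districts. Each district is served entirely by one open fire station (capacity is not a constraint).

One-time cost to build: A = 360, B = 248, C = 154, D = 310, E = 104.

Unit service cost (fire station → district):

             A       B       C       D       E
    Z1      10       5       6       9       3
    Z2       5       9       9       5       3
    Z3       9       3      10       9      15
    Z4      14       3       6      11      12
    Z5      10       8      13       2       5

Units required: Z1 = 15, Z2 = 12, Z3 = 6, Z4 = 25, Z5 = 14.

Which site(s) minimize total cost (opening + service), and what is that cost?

Open B and E; minimum total cost 596.

For any fixed open set, each district goes to its cheapest open site; total = fixed + service.
{B, E}: Z1→E 3·15=45, Z2→E 3·12=36, Z3→B 3·6=18, Z4→B 3·25=75, Z5→E 5·14=70. Service 244; fixed 352; total 596.
{C, E}: service 361 + fixed 258 = 619
{B}: Z1→B 5·15=75, Z2→B 9·12=108, Z3→B 3·6=18, Z4→B 3·25=75, Z5→B 8·14=112. Service 388; fixed 248; total 636.
{A, B, C, D, E}: service 202 + fixed 1176 = 1378
No other subset beats 596.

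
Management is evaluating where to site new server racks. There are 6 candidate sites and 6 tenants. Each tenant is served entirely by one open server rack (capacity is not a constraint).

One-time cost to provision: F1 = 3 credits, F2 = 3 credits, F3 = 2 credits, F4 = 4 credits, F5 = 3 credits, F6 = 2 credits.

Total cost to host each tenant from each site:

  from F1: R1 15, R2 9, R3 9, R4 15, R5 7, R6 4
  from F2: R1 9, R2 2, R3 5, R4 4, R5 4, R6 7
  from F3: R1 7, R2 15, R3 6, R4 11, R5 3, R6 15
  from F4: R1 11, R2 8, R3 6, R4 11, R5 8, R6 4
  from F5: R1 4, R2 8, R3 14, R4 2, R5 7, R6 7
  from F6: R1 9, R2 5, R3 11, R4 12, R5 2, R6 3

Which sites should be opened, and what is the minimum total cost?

Open F2, F5 and F6; minimum total cost 26.

For any fixed open set, each tenant goes to its cheapest open site; total = fixed + service.
{F2, F5, F6}: R1→F5 4, R2→F2 2, R3→F2 5, R4→F5 2, R5→F6 2, R6→F6 3. Service 18; fixed 8; total 26.
{F2, F3, F5, F6}: R1→F5 4, R2→F2 2, R3→F2 5, R4→F5 2, R5→F6 2, R6→F6 3. Service 18; fixed 10; total 28.
{F1, F2, F5, F6}: R1→F5 4, R2→F2 2, R3→F2 5, R4→F5 2, R5→F6 2, R6→F6 3. Service 18; fixed 11; total 29.
{F1, F2, F3, F4, F5, F6}: service 18 + fixed 17 = 35
No other subset beats 26.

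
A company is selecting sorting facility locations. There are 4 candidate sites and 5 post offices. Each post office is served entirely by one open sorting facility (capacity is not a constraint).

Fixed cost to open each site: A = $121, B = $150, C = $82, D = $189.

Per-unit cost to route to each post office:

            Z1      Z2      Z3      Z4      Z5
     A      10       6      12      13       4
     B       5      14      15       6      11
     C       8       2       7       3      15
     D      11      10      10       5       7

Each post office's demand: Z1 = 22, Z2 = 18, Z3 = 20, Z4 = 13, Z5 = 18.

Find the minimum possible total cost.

Minimum total cost: 666

For any fixed open set, each post office goes to its cheapest open site; total = fixed + service.
{A, C}: Z1→C 8·22=176, Z2→C 2·18=36, Z3→C 7·20=140, Z4→C 3·13=39, Z5→A 4·18=72. Service 463; fixed 203; total 666.
{C}: service 661 + fixed 82 = 743
{A, B, C}: service 397 + fixed 353 = 750
{A, B, C, D}: service 397 + fixed 542 = 939
No other subset beats 666.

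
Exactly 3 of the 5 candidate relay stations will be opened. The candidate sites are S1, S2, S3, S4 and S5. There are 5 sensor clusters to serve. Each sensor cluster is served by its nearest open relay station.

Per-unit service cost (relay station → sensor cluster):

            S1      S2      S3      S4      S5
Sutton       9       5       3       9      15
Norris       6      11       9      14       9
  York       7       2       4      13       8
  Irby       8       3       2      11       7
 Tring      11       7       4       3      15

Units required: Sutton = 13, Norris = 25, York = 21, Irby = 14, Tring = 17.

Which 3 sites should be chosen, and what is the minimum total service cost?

Choose S1, S2 and S3; total service cost 327.

With exactly 3 open, each sensor cluster uses its cheapest among the chosen.
{S1, S2, S3}: Sutton→S3 3·13=39, Norris→S1 6·25=150, York→S2 2·21=42, Irby→S3 2·14=28, Tring→S3 4·17=68. Service cost 327.
{S1, S2, S4}: service cost 350
{S1, S3, S4}: service cost 352
Among all 10 size-3 choices, {S1, S2, S3} is lowest.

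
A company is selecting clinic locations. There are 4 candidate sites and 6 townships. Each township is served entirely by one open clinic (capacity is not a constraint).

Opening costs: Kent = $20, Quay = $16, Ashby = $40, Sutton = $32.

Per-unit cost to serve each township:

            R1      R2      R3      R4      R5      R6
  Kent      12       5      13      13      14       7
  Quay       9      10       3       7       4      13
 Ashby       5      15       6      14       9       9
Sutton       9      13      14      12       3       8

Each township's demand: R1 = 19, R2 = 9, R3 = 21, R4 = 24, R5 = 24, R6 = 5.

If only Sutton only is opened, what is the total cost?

Total cost: 1014

Each township is assigned to its cheapest site among the open ones.
{Sutton}: R1→Sutton 9·19=171, R2→Sutton 13·9=117, R3→Sutton 14·21=294, R4→Sutton 12·24=288, R5→Sutton 3·24=72, R6→Sutton 8·5=40. Service 982; fixed 32; total 1014.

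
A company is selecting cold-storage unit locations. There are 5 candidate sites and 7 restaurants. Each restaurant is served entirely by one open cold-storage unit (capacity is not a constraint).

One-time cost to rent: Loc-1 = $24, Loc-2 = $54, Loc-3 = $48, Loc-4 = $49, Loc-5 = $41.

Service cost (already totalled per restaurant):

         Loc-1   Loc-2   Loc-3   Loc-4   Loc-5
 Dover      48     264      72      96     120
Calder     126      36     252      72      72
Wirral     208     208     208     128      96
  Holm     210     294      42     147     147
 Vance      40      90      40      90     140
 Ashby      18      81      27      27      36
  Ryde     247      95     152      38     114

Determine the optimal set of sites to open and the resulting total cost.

Open Loc-1, Loc-3 and Loc-4; minimum total cost 507.

For any fixed open set, each restaurant goes to its cheapest open site; total = fixed + service.
{Loc-1, Loc-3, Loc-4}: Dover→Loc-1 48, Calder→Loc-4 72, Wirral→Loc-4 128, Holm→Loc-3 42, Vance→Loc-1 40, Ashby→Loc-1 18, Ryde→Loc-4 38. Service 386; fixed 121; total 507.
{Loc-1, Loc-3, Loc-4, Loc-5}: service 354 + fixed 162 = 516
{Loc-3, Loc-4}: service 419 + fixed 97 = 516
{Loc-1, Loc-2, Loc-3, Loc-4, Loc-5}: Dover→Loc-1 48, Calder→Loc-2 36, Wirral→Loc-5 96, Holm→Loc-3 42, Vance→Loc-1 40, Ashby→Loc-1 18, Ryde→Loc-4 38. Service 318; fixed 216; total 534.
No other subset beats 507.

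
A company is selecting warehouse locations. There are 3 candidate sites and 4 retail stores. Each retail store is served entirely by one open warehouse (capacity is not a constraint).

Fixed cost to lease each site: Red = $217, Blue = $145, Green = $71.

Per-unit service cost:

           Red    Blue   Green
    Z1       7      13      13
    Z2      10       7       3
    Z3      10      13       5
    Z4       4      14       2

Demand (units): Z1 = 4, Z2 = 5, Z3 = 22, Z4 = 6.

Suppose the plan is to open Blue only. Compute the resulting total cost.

Total cost: 602

Each retail store is assigned to its cheapest site among the open ones.
{Blue}: Z1→Blue 13·4=52, Z2→Blue 7·5=35, Z3→Blue 13·22=286, Z4→Blue 14·6=84. Service 457; fixed 145; total 602.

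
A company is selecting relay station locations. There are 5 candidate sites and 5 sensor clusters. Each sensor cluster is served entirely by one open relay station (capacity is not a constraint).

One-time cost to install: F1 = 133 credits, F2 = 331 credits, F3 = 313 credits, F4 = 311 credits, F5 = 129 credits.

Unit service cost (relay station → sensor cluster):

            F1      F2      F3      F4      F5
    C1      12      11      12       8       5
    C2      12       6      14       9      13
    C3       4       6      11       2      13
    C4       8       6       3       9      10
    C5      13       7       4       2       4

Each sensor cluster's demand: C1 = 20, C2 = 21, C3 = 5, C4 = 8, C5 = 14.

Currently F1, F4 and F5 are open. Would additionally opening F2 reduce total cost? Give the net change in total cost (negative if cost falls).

No — net change +252 (cost rises by 252).

Current service cost with {F1, F4, F5}: 391.
Adding F2: each sensor cluster re-picks its cheapest; new service cost 312, saving 79.
Extra fixed cost: 331. Net change = 331 − 79 = 252.
(Totals: 964 → 1216.)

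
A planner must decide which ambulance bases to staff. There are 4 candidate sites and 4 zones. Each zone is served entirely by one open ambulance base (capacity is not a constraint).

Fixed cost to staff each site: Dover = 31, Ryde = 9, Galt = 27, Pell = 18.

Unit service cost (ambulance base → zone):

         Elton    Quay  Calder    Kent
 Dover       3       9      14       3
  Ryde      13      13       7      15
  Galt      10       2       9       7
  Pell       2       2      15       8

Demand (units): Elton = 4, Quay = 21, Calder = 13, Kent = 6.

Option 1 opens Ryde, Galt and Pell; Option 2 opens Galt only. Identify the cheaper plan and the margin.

Option 1: {Ryde, Galt, Pell}: Elton→Pell 2·4=8, Quay→Galt 2·21=42, Calder→Ryde 7·13=91, Kent→Galt 7·6=42. Service 183; fixed 54; total 237.
Option 2: {Galt}: Elton→Galt 10·4=40, Quay→Galt 2·21=42, Calder→Galt 9·13=117, Kent→Galt 7·6=42. Service 241; fixed 27; total 268.
Difference: |237 − 268| = 31.

Option 1 is cheaper by 31.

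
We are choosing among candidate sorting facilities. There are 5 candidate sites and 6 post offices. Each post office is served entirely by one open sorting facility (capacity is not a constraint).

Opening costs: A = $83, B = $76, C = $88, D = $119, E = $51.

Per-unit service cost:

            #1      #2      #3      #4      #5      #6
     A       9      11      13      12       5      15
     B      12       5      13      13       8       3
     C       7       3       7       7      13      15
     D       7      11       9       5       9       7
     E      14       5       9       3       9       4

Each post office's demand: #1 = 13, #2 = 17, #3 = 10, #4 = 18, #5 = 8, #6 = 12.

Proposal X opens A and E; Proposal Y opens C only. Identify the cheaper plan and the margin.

Proposal X: {A, E}: #1→A 9·13=117, #2→E 5·17=85, #3→E 9·10=90, #4→E 3·18=54, #5→A 5·8=40, #6→E 4·12=48. Service 434; fixed 134; total 568.
Proposal Y: {C}: #1→C 7·13=91, #2→C 3·17=51, #3→C 7·10=70, #4→C 7·18=126, #5→C 13·8=104, #6→C 15·12=180. Service 622; fixed 88; total 710.
Difference: |568 − 710| = 142.

Proposal X is cheaper by 142.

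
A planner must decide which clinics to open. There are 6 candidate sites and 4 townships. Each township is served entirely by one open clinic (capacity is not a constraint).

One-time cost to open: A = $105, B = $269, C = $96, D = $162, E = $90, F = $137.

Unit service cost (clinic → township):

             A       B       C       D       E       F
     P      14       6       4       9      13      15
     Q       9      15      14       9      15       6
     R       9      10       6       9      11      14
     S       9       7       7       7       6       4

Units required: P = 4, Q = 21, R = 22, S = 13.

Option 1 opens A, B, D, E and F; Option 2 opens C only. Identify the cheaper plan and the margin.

Option 2 is cheaper by 534.

Option 1: {A, B, D, E, F}: P→B 6·4=24, Q→F 6·21=126, R→A 9·22=198, S→F 4·13=52. Service 400; fixed 763; total 1163.
Option 2: {C}: P→C 4·4=16, Q→C 14·21=294, R→C 6·22=132, S→C 7·13=91. Service 533; fixed 96; total 629.
Difference: |1163 − 629| = 534.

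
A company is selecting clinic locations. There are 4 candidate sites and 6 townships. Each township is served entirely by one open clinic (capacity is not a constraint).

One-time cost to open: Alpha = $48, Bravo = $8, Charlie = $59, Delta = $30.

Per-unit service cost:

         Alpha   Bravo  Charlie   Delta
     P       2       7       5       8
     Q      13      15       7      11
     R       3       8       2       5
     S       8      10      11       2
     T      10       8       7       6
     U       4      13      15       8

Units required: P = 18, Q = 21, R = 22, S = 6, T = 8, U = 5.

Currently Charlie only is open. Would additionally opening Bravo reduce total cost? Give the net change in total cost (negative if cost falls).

Current service cost with {Charlie}: 478.
Adding Bravo: each township re-picks its cheapest; new service cost 462, saving 16.
Extra fixed cost: 8. Net change = 8 − 16 = -8.
(Totals: 537 → 529.)

Yes — net change −8 (cost falls by 8).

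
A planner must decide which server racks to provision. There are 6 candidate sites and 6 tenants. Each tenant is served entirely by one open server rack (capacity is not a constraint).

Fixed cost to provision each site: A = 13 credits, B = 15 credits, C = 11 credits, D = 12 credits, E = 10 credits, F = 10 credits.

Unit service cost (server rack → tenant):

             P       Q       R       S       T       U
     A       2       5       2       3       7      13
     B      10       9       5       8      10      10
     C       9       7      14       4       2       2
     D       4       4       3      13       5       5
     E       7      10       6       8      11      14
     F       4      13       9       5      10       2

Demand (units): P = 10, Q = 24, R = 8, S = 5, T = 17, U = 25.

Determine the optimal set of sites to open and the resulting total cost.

Open A, C and D; minimum total cost 267.

For any fixed open set, each tenant goes to its cheapest open site; total = fixed + service.
{A, C, D}: P→A 2·10=20, Q→D 4·24=96, R→A 2·8=16, S→A 3·5=15, T→C 2·17=34, U→C 2·25=50. Service 231; fixed 36; total 267.
{A, C, D, E}: P→A 2·10=20, Q→D 4·24=96, R→A 2·8=16, S→A 3·5=15, T→C 2·17=34, U→C 2·25=50. Service 231; fixed 46; total 277.
{A, C, D, F}: service 231 + fixed 46 = 277
{A, B, C, D, E, F}: P→A 2·10=20, Q→D 4·24=96, R→A 2·8=16, S→A 3·5=15, T→C 2·17=34, U→C 2·25=50. Service 231; fixed 71; total 302.
No other subset beats 267.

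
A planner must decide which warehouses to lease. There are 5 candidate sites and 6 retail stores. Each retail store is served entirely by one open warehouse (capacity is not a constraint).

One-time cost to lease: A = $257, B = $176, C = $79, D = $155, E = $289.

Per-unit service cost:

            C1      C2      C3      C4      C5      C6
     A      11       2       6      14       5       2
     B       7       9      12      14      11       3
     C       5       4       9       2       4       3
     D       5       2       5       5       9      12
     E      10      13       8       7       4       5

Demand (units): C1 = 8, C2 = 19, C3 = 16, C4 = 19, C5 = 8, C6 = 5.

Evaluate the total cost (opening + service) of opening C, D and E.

Each retail store is assigned to its cheapest site among the open ones.
{C, D, E}: C1→C 5·8=40, C2→D 2·19=38, C3→D 5·16=80, C4→C 2·19=38, C5→C 4·8=32, C6→C 3·5=15. Service 243; fixed 523; total 766.

Total cost: 766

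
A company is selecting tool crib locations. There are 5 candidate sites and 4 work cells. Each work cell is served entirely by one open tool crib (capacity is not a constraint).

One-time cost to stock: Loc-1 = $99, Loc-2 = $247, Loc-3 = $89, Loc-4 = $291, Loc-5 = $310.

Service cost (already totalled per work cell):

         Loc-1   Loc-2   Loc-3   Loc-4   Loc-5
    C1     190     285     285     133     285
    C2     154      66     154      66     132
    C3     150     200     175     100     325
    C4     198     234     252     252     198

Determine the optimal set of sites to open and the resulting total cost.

For any fixed open set, each work cell goes to its cheapest open site; total = fixed + service.
{Loc-1}: C1→Loc-1 190, C2→Loc-1 154, C3→Loc-1 150, C4→Loc-1 198. Service 692; fixed 99; total 791.
{Loc-4}: service 551 + fixed 291 = 842
{Loc-1, Loc-3}: service 692 + fixed 188 = 880
{Loc-1, Loc-2, Loc-3, Loc-4, Loc-5}: C1→Loc-4 133, C2→Loc-2 66, C3→Loc-4 100, C4→Loc-1 198. Service 497; fixed 1036; total 1533.
No other subset beats 791.

Open Loc-1 only; minimum total cost 791.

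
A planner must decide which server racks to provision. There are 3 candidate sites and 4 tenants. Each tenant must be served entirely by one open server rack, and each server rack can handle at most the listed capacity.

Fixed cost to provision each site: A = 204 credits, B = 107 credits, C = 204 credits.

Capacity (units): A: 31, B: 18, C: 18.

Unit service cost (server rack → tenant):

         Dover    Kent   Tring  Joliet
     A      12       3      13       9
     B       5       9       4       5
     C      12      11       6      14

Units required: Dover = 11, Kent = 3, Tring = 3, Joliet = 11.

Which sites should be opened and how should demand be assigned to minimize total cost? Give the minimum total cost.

Open {A}: Dover→A 12·11=132, Kent→A 3·3=9, Tring→A 13·3=39, Joliet→A 9·11=99.
Loads: A carries 28/31. Service 279; fixed 204; total 483.
Next best feasible plan costs 486.

Minimum total cost: 483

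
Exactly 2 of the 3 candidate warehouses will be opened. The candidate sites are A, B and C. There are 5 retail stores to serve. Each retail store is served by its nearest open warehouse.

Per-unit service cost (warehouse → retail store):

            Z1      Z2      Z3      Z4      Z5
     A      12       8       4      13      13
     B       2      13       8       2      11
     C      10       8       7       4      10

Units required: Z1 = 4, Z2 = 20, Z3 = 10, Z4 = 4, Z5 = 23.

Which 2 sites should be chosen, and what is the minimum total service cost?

Choose A and B; total service cost 469.

With exactly 2 open, each retail store uses its cheapest among the chosen.
{A, B}: Z1→B 2·4=8, Z2→A 8·20=160, Z3→A 4·10=40, Z4→B 2·4=8, Z5→B 11·23=253. Service cost 469.
{B, C}: service cost 476
{A, C}: service cost 486
Among all 3 size-2 choices, {A, B} is lowest.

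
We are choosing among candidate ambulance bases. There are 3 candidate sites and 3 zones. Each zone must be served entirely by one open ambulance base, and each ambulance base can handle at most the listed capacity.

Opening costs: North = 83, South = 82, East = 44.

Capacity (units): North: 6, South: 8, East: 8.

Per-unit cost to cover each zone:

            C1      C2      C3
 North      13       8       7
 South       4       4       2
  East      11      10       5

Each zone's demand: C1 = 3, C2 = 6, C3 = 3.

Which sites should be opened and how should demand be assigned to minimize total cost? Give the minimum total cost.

Open {South, East}: C1→East 11·3=33, C2→South 4·6=24, C3→East 5·3=15.
Loads: South carries 6/8, East carries 6/8. Service 72; fixed 126; total 198.
Next best feasible plan costs 204.

Minimum total cost: 198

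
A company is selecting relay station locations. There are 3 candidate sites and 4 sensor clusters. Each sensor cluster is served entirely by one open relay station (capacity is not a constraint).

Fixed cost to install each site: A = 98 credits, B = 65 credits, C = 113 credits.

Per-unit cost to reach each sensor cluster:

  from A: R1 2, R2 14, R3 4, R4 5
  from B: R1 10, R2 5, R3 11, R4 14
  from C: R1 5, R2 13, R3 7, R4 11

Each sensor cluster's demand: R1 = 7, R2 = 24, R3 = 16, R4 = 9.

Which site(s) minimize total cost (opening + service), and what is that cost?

For any fixed open set, each sensor cluster goes to its cheapest open site; total = fixed + service.
{A, B}: R1→A 2·7=14, R2→B 5·24=120, R3→A 4·16=64, R4→A 5·9=45. Service 243; fixed 163; total 406.
{A, B, C}: service 243 + fixed 276 = 519
{B, C}: service 366 + fixed 178 = 544
{B}: service 492 + fixed 65 = 557
No other subset beats 406.

Open A and B; minimum total cost 406.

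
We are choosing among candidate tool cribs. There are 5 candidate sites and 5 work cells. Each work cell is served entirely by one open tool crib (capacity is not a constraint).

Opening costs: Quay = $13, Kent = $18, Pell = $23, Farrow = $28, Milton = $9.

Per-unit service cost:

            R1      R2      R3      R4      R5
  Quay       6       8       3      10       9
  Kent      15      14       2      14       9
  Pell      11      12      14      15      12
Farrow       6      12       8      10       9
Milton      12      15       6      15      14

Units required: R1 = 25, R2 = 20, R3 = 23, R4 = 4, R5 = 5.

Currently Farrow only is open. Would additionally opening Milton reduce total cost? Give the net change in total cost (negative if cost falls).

Current service cost with {Farrow}: 659.
Adding Milton: each work cell re-picks its cheapest; new service cost 613, saving 46.
Extra fixed cost: 9. Net change = 9 − 46 = -37.
(Totals: 687 → 650.)

Yes — net change −37 (cost falls by 37).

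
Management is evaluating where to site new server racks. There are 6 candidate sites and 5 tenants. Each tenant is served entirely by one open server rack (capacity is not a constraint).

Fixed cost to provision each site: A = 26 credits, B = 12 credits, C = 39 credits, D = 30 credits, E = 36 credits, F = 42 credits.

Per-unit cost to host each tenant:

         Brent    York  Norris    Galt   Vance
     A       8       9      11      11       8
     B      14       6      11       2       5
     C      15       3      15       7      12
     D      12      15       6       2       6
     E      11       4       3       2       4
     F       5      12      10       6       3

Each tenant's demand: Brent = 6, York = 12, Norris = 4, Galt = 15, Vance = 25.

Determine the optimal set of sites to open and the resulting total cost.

For any fixed open set, each tenant goes to its cheapest open site; total = fixed + service.
{E, F}: Brent→F 5·6=30, York→E 4·12=48, Norris→E 3·4=12, Galt→E 2·15=30, Vance→F 3·25=75. Service 195; fixed 78; total 273.
{B, E, F}: service 195 + fixed 90 = 285
{E}: service 256 + fixed 36 = 292
{A, B, C, D, E, F}: Brent→F 5·6=30, York→C 3·12=36, Norris→E 3·4=12, Galt→B 2·15=30, Vance→F 3·25=75. Service 183; fixed 185; total 368.
No other subset beats 273.

Open E and F; minimum total cost 273.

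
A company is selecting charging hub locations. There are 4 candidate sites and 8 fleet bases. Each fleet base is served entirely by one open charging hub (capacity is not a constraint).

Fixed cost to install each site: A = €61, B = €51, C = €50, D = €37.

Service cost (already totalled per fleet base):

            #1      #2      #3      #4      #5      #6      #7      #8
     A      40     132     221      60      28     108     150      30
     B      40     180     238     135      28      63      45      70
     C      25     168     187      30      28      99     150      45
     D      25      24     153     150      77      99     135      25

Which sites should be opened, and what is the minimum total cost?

For any fixed open set, each fleet base goes to its cheapest open site; total = fixed + service.
{B, C, D}: #1→C 25, #2→D 24, #3→D 153, #4→C 30, #5→B 28, #6→B 63, #7→B 45, #8→D 25. Service 393; fixed 138; total 531.
{A, B, D}: service 423 + fixed 149 = 572
{B, D}: service 498 + fixed 88 = 586
{A, B, C, D}: service 393 + fixed 199 = 592
No other subset beats 531.

Open B, C and D; minimum total cost 531.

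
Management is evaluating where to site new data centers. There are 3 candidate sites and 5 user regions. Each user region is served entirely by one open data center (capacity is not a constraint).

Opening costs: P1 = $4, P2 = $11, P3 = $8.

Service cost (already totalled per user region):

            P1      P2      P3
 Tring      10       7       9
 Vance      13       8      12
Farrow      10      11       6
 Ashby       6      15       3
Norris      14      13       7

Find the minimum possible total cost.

For any fixed open set, each user region goes to its cheapest open site; total = fixed + service.
{P3}: Tring→P3 9, Vance→P3 12, Farrow→P3 6, Ashby→P3 3, Norris→P3 7. Service 37; fixed 8; total 45.
{P1, P3}: service 37 + fixed 12 = 49
{P2, P3}: service 31 + fixed 19 = 50
{P1, P2, P3}: service 31 + fixed 23 = 54
No other subset beats 45.

Minimum total cost: 45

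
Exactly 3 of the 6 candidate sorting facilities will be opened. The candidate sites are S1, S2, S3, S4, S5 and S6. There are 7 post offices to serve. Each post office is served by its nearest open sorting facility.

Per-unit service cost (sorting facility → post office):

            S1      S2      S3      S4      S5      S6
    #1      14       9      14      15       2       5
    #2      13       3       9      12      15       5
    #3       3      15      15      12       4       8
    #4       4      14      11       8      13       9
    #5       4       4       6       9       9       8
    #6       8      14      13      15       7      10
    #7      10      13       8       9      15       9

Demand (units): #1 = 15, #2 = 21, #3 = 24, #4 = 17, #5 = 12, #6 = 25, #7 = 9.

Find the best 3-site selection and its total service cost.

Choose S1, S2 and S5; total service cost 546.

With exactly 3 open, each post office uses its cheapest among the chosen.
{S1, S2, S5}: #1→S5 2·15=30, #2→S2 3·21=63, #3→S1 3·24=72, #4→S1 4·17=68, #5→S1 4·12=48, #6→S5 7·25=175, #7→S1 10·9=90. Service cost 546.
{S1, S5, S6}: service cost 579
{S1, S2, S6}: service cost 607
Among all 20 size-3 choices, {S1, S2, S5} is lowest.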